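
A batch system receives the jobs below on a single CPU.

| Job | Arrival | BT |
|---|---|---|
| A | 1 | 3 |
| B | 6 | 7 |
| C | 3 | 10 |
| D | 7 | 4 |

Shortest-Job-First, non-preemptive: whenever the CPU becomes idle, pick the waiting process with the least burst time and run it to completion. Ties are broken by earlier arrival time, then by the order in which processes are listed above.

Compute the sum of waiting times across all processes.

Timeline: | idle 0-1 | A 1-4 | C 4-14 | D 14-18 | B 18-25 |
Completion: A=4  B=25  C=14  D=18
Waiting = turnaround − burst: A=0, B=12, C=1, D=7
Total waiting = 0 + 12 + 1 + 7 = 20

20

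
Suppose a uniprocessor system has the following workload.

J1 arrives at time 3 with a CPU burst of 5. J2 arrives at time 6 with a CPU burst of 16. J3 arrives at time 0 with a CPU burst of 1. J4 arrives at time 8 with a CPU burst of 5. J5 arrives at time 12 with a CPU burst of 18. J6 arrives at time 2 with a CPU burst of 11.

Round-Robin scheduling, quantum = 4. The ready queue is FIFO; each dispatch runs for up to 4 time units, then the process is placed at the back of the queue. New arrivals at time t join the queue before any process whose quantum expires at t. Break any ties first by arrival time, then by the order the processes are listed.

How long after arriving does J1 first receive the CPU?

Timeline: | J3 0-1 | idle 1-2 | J6 2-6 | J1 6-10 | J2 10-14 | J6 14-18 | J4 18-22 | J1 22-23 | J5 23-27 | J2 27-31 | J6 31-34 | J4 34-35 | J5 35-39 | J2 39-43 | J5 43-47 | J2 47-51 | J5 51-57 |
Completion: J1=23  J2=51  J3=1  J4=35  J5=57  J6=34
Response(J1) = first start − arrival = 6 − 3 = 3

3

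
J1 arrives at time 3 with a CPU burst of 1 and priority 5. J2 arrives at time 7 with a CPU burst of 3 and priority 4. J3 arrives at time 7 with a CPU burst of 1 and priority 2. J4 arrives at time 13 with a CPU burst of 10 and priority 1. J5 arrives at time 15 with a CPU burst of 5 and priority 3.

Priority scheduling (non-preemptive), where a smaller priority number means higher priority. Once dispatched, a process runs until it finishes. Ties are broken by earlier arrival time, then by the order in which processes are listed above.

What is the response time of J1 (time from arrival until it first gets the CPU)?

0

Gantt: | idle 0-3 | J1 3-4 | idle 4-7 | J3 7-8 | J2 8-11 | idle 11-13 | J4 13-23 | J5 23-28 |
Completion: J1=4  J2=11  J3=8  J4=23  J5=28
Turnaround (C−A): J1=1  J2=4  J3=1  J4=10  J5=13
Response(J1) = first start − arrival = 3 − 3 = 0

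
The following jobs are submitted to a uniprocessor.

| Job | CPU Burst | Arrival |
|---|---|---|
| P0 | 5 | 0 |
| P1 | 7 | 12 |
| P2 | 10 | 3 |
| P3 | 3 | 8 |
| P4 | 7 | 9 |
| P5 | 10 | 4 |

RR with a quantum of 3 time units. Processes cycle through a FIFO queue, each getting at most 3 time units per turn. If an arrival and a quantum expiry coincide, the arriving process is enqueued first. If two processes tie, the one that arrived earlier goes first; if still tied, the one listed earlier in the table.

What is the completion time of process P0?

8

Gantt: | P0 0-3 | P2 3-6 | P0 6-8 | P5 8-11 | P2 11-14 | P3 14-17 | P4 17-20 | P5 20-23 | P1 23-26 | P2 26-29 | P4 29-32 | P5 32-35 | P1 35-38 | P2 38-39 | P4 39-40 | P5 40-41 | P1 41-42 |
Completion: P0=8  P1=42  P2=39  P3=17  P4=40  P5=41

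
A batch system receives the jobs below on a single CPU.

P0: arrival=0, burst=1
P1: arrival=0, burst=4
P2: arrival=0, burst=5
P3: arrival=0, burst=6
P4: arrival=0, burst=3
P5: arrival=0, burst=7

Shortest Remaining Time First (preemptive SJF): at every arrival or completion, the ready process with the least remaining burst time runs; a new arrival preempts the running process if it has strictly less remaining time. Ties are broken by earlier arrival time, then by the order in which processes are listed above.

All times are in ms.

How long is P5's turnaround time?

26

Gantt: | P0 0-1 | P4 1-4 | P1 4-8 | P2 8-13 | P3 13-19 | P5 19-26 |
Completion: P0=1  P1=8  P2=13  P3=19  P4=4  P5=26
Turnaround (C−A): P0=1  P1=8  P2=13  P3=19  P4=4  P5=26
Turnaround(P5) = completion − arrival = 26 − 0 = 26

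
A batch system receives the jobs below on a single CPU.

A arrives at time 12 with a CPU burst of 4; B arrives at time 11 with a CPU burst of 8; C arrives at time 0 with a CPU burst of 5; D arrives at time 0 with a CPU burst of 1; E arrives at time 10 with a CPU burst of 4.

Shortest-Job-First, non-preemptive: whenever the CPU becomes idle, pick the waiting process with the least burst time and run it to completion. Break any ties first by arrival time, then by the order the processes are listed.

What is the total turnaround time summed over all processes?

32

Timeline: | D 0-1 | C 1-6 | idle 6-10 | E 10-14 | A 14-18 | B 18-26 |
Completion: A=18  B=26  C=6  D=1  E=14
Turnaround = completion − arrival: A=6, B=15, C=6, D=1, E=4
Total turnaround = 6 + 15 + 6 + 1 + 4 = 32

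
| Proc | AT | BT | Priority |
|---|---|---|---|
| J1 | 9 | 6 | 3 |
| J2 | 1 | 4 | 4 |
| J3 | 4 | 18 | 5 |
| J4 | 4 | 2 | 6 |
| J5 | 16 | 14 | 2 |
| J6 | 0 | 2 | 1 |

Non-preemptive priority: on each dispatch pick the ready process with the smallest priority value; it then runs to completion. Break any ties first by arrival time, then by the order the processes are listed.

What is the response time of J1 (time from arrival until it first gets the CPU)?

Gantt: | J6 0-2 | J2 2-6 | J3 6-24 | J5 24-38 | J1 38-44 | J4 44-46 |
Completion: J1=44  J2=6  J3=24  J4=46  J5=38  J6=2
Turnaround (C−A): J1=35  J2=5  J3=20  J4=42  J5=22  J6=2
Response(J1) = first start − arrival = 38 − 9 = 29

29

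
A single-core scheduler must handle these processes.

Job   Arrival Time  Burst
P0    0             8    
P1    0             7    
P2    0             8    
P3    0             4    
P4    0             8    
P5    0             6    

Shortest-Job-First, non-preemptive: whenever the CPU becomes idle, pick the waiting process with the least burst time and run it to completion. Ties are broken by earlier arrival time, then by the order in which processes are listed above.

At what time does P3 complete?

Timeline: | P3 0-4 | P5 4-10 | P1 10-17 | P0 17-25 | P2 25-33 | P4 33-41 |
Completion: P0=25  P1=17  P2=33  P3=4  P4=41  P5=10
Turnaround (C−A): P0=25  P1=17  P2=33  P3=4  P4=41  P5=10

4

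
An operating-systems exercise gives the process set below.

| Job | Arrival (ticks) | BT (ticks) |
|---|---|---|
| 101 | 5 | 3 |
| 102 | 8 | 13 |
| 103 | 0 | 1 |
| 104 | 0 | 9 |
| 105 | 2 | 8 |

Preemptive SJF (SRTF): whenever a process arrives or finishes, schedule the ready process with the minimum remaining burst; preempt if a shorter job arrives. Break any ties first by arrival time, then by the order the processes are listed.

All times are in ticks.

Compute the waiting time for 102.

13

Timeline: | 103 0-1 | 104 1-5 | 101 5-8 | 104 8-13 | 105 13-21 | 102 21-34 |
Completion: 101=8  102=34  103=1  104=13  105=21
Waiting(102) = turnaround − burst = 26 − 13 = 13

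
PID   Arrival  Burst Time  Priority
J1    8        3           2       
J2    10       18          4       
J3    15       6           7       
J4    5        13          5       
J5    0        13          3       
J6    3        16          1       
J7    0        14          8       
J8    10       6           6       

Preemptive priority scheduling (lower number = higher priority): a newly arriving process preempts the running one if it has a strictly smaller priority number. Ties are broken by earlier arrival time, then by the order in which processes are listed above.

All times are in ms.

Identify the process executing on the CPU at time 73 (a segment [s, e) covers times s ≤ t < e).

Gantt: | J5 0-3 | J6 3-19 | J1 19-22 | J5 22-32 | J2 32-50 | J4 50-63 | J8 63-69 | J3 69-75 | J7 75-89 |
Completion: J1=22  J2=50  J3=75  J4=63  J5=32  J6=19  J7=89  J8=69
Turnaround (C−A): J1=14  J2=40  J3=60  J4=58  J5=32  J6=16  J7=89  J8=59

J3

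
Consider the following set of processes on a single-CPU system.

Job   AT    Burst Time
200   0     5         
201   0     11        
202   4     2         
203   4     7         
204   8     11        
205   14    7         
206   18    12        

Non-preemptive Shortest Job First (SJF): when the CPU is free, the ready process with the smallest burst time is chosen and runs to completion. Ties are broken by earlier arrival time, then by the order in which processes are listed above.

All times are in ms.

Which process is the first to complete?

200

Timeline: | 200 0-5 | 202 5-7 | 203 7-14 | 205 14-21 | 201 21-32 | 204 32-43 | 206 43-55 |
Completion: 200=5  201=32  202=7  203=14  204=43  205=21  206=55
Finish order: 200 → 202 → 203 → 205 → 201 → 204 → 206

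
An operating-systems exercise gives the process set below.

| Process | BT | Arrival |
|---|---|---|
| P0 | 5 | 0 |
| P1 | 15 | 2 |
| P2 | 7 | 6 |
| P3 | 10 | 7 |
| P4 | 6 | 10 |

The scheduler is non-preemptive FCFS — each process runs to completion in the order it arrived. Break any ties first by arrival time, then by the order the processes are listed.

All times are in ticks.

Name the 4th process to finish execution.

P3

Gantt: | P0 0-5 | P1 5-20 | P2 20-27 | P3 27-37 | P4 37-43 |
Completion: P0=5  P1=20  P2=27  P3=37  P4=43
Finish order: P0 → P1 → P2 → P3 → P4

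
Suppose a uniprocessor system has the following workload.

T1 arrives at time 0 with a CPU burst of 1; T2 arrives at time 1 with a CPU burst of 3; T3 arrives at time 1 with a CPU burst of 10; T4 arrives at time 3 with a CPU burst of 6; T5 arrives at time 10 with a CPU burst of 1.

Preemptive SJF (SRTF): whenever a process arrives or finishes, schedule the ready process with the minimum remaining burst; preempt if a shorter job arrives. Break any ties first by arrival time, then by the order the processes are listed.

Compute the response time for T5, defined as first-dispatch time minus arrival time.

0

Gantt: | T1 0-1 | T2 1-4 | T4 4-10 | T5 10-11 | T3 11-21 |
Completion: T1=1  T2=4  T3=21  T4=10  T5=11
Turnaround (C−A): T1=1  T2=3  T3=20  T4=7  T5=1
Response(T5) = first start − arrival = 10 − 10 = 0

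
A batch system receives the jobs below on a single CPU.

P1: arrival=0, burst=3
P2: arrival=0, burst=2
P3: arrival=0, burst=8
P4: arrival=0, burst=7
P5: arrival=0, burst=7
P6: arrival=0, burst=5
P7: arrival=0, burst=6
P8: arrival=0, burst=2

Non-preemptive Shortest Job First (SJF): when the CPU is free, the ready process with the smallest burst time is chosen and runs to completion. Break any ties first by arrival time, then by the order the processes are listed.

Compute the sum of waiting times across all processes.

Timeline: | P2 0-2 | P8 2-4 | P1 4-7 | P6 7-12 | P7 12-18 | P4 18-25 | P5 25-32 | P3 32-40 |
Completion: P1=7  P2=2  P3=40  P4=25  P5=32  P6=12  P7=18  P8=4
Turnaround (C−A): P1=7  P2=2  P3=40  P4=25  P5=32  P6=12  P7=18  P8=4
Waiting = turnaround − burst: P1=4, P2=0, P3=32, P4=18, P5=25, P6=7, P7=12, P8=2
Total waiting = 4 + 0 + 32 + 18 + 25 + 7 + 12 + 2 = 100

100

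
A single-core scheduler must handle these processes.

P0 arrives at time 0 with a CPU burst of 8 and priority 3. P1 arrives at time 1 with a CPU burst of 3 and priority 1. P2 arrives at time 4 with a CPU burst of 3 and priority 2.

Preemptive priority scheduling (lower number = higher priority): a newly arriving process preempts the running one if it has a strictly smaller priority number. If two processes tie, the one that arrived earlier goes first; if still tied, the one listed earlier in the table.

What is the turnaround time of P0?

Gantt: | P0 0-1 | P1 1-4 | P2 4-7 | P0 7-14 |
Completion: P0=14  P1=4  P2=7
Turnaround (C−A): P0=14  P1=3  P2=3
Turnaround(P0) = completion − arrival = 14 − 0 = 14

14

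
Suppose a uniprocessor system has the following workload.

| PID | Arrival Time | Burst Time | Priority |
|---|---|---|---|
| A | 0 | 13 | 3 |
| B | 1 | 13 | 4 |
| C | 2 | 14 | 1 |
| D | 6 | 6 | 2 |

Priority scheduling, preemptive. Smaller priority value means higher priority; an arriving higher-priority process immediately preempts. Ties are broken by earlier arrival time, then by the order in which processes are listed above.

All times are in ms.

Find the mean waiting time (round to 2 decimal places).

15.50

Schedule: | A 0-2 | C 2-16 | D 16-22 | A 22-33 | B 33-46 |
Completion: A=33  B=46  C=16  D=22
Turnaround (C−A): A=33  B=45  C=14  D=16
Waiting times: A=20, B=32, C=0, D=10
Average waiting = (20+32+0+10) / 4 = 62/4 = 15.50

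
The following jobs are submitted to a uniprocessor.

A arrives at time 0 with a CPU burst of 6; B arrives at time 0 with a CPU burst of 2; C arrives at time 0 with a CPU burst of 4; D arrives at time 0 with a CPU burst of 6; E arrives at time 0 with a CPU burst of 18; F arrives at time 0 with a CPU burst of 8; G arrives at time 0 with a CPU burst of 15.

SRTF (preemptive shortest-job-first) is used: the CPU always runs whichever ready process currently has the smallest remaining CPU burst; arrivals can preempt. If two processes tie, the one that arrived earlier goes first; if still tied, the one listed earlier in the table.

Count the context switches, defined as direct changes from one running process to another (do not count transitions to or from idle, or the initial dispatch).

Gantt: | B 0-2 | C 2-6 | A 6-12 | D 12-18 | F 18-26 | G 26-41 | E 41-59 |
Completion: A=12  B=2  C=6  D=18  E=59  F=26  G=41

6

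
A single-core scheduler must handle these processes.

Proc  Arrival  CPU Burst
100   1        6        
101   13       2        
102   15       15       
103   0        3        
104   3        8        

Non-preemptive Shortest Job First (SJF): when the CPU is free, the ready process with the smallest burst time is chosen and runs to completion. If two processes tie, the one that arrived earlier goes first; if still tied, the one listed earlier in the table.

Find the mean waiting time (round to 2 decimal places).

Timeline: | 103 0-3 | 100 3-9 | 104 9-17 | 101 17-19 | 102 19-34 |
Completion: 100=9  101=19  102=34  103=3  104=17
Turnaround (C−A): 100=8  101=6  102=19  103=3  104=14
Waiting times: 100=2, 101=4, 102=4, 103=0, 104=6
Average waiting = (2+4+4+0+6) / 5 = 16/5 = 3.20

3.20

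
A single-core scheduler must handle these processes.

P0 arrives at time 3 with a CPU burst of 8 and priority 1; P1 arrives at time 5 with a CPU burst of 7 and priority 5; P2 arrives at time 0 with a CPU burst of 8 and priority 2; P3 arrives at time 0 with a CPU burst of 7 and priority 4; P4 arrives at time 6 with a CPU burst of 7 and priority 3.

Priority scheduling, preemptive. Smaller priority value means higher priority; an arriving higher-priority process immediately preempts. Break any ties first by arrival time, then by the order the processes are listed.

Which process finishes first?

Gantt: | P2 0-3 | P0 3-11 | P2 11-16 | P4 16-23 | P3 23-30 | P1 30-37 |
Completion: P0=11  P1=37  P2=16  P3=30  P4=23
Turnaround (C−A): P0=8  P1=32  P2=16  P3=30  P4=17
Finish order: P0 → P2 → P4 → P3 → P1

P0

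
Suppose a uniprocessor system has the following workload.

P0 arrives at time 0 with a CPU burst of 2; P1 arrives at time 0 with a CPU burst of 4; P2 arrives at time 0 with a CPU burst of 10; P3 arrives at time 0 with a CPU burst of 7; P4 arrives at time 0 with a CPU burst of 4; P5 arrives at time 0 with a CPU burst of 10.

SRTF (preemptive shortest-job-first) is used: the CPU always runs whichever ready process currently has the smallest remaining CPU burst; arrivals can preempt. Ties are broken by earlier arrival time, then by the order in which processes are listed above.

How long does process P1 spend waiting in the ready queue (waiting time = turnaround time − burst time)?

2

Gantt: | P0 0-2 | P1 2-6 | P4 6-10 | P3 10-17 | P2 17-27 | P5 27-37 |
Completion: P0=2  P1=6  P2=27  P3=17  P4=10  P5=37
Waiting(P1) = turnaround − burst = 6 − 4 = 2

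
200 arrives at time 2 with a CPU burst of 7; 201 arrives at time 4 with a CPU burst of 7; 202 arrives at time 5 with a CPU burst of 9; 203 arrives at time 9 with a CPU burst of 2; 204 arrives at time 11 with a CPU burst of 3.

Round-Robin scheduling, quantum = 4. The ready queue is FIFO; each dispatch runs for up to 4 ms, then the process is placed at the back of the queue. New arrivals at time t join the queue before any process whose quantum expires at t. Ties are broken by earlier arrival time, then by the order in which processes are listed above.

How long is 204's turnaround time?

14

Gantt: | idle 0-2 | 200 2-6 | 201 6-10 | 202 10-14 | 200 14-17 | 203 17-19 | 201 19-22 | 204 22-25 | 202 25-30 |
Completion: 200=17  201=22  202=30  203=19  204=25
Turnaround(204) = completion − arrival = 25 − 11 = 14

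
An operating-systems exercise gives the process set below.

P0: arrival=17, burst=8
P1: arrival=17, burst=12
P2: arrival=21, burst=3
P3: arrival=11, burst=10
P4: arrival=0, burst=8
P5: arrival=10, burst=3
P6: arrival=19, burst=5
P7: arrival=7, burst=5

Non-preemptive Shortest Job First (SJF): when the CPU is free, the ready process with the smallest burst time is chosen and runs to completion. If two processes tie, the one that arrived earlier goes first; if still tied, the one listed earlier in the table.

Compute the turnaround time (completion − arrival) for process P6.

Schedule: | P4 0-8 | P7 8-13 | P5 13-16 | P3 16-26 | P2 26-29 | P6 29-34 | P0 34-42 | P1 42-54 |
Completion: P0=42  P1=54  P2=29  P3=26  P4=8  P5=16  P6=34  P7=13
Turnaround (C−A): P0=25  P1=37  P2=8  P3=15  P4=8  P5=6  P6=15  P7=6
Turnaround(P6) = completion − arrival = 34 − 19 = 15

15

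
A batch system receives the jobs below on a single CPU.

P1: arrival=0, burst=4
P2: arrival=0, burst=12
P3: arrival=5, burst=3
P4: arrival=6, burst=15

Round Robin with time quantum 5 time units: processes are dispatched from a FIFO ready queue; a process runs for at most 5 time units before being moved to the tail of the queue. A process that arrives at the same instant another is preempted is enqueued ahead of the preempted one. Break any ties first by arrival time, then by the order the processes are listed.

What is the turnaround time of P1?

4

Gantt: | P1 0-4 | P2 4-9 | P3 9-12 | P4 12-17 | P2 17-22 | P4 22-27 | P2 27-29 | P4 29-34 |
Completion: P1=4  P2=29  P3=12  P4=34
Turnaround(P1) = completion − arrival = 4 − 0 = 4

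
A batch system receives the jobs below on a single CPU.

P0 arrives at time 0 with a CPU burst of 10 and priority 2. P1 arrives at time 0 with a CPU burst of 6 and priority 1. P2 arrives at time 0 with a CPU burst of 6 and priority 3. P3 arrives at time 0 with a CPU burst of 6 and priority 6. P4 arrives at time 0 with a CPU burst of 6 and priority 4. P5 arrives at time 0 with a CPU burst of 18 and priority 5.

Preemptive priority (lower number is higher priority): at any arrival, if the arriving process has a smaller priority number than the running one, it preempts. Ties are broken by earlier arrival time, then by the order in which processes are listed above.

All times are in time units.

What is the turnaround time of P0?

16

Gantt: | P1 0-6 | P0 6-16 | P2 16-22 | P4 22-28 | P5 28-46 | P3 46-52 |
Completion: P0=16  P1=6  P2=22  P3=52  P4=28  P5=46
Turnaround (C−A): P0=16  P1=6  P2=22  P3=52  P4=28  P5=46
Turnaround(P0) = completion − arrival = 16 − 0 = 16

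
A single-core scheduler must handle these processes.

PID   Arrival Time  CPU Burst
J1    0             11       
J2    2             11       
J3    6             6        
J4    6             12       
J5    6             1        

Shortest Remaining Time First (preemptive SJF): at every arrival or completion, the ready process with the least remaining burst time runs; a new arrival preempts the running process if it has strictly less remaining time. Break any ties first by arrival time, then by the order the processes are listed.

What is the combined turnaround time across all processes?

87

Timeline: | J1 0-6 | J5 6-7 | J1 7-12 | J3 12-18 | J2 18-29 | J4 29-41 |
Completion: J1=12  J2=29  J3=18  J4=41  J5=7
Turnaround = completion − arrival: J1=12, J2=27, J3=12, J4=35, J5=1
Total turnaround = 12 + 27 + 12 + 35 + 1 = 87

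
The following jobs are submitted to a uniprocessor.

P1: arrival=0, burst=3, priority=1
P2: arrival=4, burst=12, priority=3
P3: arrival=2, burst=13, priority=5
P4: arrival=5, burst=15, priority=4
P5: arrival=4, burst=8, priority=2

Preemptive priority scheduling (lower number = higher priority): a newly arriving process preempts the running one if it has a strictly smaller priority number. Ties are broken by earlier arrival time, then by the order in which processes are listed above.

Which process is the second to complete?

P5

Schedule: | P1 0-3 | P3 3-4 | P5 4-12 | P2 12-24 | P4 24-39 | P3 39-51 |
Completion: P1=3  P2=24  P3=51  P4=39  P5=12
Turnaround (C−A): P1=3  P2=20  P3=49  P4=34  P5=8
Finish order: P1 → P5 → P2 → P4 → P3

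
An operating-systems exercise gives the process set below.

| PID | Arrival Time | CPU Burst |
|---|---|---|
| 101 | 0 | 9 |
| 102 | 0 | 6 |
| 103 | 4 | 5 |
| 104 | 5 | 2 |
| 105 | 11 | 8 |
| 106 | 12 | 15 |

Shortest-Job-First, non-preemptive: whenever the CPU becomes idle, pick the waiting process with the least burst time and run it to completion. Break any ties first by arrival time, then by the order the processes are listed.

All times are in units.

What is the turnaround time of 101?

Gantt: | 102 0-6 | 104 6-8 | 103 8-13 | 105 13-21 | 101 21-30 | 106 30-45 |
Completion: 101=30  102=6  103=13  104=8  105=21  106=45
Turnaround(101) = completion − arrival = 30 − 0 = 30

30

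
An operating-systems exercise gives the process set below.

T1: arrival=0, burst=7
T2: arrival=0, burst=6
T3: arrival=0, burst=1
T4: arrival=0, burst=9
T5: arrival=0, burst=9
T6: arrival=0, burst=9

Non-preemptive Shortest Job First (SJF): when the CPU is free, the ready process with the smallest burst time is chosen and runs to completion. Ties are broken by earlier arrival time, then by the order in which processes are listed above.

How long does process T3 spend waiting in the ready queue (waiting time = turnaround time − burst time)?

Timeline: | T3 0-1 | T2 1-7 | T1 7-14 | T4 14-23 | T5 23-32 | T6 32-41 |
Completion: T1=14  T2=7  T3=1  T4=23  T5=32  T6=41
Turnaround (C−A): T1=14  T2=7  T3=1  T4=23  T5=32  T6=41
Waiting(T3) = turnaround − burst = 1 − 1 = 0

0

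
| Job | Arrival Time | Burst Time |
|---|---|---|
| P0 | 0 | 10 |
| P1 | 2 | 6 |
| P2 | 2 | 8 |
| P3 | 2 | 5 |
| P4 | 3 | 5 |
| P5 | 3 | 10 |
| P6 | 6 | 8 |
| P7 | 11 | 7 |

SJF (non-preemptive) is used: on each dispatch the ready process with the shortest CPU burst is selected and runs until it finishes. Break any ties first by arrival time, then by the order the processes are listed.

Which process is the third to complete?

Schedule: | P0 0-10 | P3 10-15 | P4 15-20 | P1 20-26 | P7 26-33 | P2 33-41 | P6 41-49 | P5 49-59 |
Completion: P0=10  P1=26  P2=41  P3=15  P4=20  P5=59  P6=49  P7=33
Turnaround (C−A): P0=10  P1=24  P2=39  P3=13  P4=17  P5=56  P6=43  P7=22
Finish order: P0 → P3 → P4 → P1 → P7 → P2 → P6 → P5

P4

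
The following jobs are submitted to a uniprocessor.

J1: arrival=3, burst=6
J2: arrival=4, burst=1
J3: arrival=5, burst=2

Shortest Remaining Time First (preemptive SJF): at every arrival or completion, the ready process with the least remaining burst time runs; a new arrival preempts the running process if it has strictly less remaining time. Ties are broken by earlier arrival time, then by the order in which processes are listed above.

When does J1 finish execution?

12

Gantt: | idle 0-3 | J1 3-4 | J2 4-5 | J3 5-7 | J1 7-12 |
Completion: J1=12  J2=5  J3=7
Turnaround (C−A): J1=9  J2=1  J3=2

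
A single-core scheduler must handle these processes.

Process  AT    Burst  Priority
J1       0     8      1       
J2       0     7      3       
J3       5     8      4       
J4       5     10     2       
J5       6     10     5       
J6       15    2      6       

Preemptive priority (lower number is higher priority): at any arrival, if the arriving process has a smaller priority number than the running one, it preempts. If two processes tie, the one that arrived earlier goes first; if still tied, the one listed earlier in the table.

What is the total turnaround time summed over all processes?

141

Schedule: | J1 0-8 | J4 8-18 | J2 18-25 | J3 25-33 | J5 33-43 | J6 43-45 |
Completion: J1=8  J2=25  J3=33  J4=18  J5=43  J6=45
Turnaround = completion − arrival: J1=8, J2=25, J3=28, J4=13, J5=37, J6=30
Total turnaround = 8 + 25 + 28 + 13 + 37 + 30 = 141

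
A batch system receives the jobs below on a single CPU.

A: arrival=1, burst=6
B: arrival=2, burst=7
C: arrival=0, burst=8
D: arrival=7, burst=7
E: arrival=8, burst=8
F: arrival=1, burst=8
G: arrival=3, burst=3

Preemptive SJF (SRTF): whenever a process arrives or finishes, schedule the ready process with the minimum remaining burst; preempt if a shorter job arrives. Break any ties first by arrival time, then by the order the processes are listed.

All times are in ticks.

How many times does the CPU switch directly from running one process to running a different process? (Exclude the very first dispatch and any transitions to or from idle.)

8

Gantt: | C 0-1 | A 1-3 | G 3-6 | A 6-10 | C 10-17 | B 17-24 | D 24-31 | F 31-39 | E 39-47 |
Completion: A=10  B=24  C=17  D=31  E=47  F=39  G=6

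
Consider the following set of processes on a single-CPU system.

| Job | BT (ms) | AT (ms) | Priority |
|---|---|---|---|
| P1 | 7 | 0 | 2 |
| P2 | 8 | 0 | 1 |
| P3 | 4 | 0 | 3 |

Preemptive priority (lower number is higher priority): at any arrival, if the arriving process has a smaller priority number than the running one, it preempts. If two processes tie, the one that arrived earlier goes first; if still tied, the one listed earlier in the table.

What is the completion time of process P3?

Timeline: | P2 0-8 | P1 8-15 | P3 15-19 |
Completion: P1=15  P2=8  P3=19

19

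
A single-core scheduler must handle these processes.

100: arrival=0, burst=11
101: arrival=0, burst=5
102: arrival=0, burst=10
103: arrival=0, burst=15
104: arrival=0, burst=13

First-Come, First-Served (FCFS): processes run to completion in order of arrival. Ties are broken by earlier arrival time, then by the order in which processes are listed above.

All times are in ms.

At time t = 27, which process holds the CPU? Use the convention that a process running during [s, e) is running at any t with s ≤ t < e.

103

Gantt: | 100 0-11 | 101 11-16 | 102 16-26 | 103 26-41 | 104 41-54 |
Completion: 100=11  101=16  102=26  103=41  104=54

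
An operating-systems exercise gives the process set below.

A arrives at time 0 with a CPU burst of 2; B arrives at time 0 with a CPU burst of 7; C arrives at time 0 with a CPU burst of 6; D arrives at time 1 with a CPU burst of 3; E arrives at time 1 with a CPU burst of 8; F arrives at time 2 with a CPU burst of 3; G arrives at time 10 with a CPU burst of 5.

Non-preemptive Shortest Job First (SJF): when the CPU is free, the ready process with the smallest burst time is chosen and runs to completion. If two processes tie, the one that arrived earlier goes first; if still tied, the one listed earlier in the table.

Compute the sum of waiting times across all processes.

Timeline: | A 0-2 | D 2-5 | F 5-8 | C 8-14 | G 14-19 | B 19-26 | E 26-34 |
Completion: A=2  B=26  C=14  D=5  E=34  F=8  G=19
Turnaround (C−A): A=2  B=26  C=14  D=4  E=33  F=6  G=9
Waiting = turnaround − burst: A=0, B=19, C=8, D=1, E=25, F=3, G=4
Total waiting = 0 + 19 + 8 + 1 + 25 + 3 + 4 = 60

60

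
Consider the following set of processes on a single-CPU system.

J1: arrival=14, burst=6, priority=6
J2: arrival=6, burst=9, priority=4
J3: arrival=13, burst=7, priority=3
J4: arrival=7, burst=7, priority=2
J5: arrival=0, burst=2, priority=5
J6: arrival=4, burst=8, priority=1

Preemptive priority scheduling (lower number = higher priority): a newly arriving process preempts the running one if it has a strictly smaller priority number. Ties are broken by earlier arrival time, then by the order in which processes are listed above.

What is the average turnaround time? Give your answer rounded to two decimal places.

15.17

Gantt: | J5 0-2 | idle 2-4 | J6 4-12 | J4 12-19 | J3 19-26 | J2 26-35 | J1 35-41 |
Completion: J1=41  J2=35  J3=26  J4=19  J5=2  J6=12
Turnaround (C−A): J1=27  J2=29  J3=13  J4=12  J5=2  J6=8
Turnaround times: J1=27, J2=29, J3=13, J4=12, J5=2, J6=8
Average turnaround = (27+29+13+12+2+8) / 6 = 91/6 = 15.17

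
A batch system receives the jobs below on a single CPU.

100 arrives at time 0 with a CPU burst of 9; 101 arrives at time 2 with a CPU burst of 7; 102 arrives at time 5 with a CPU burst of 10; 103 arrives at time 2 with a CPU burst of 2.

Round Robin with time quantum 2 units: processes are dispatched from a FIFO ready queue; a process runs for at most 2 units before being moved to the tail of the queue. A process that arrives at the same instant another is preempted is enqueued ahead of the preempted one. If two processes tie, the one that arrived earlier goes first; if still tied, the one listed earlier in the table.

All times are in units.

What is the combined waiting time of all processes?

42

Gantt: | 100 0-2 | 101 2-4 | 103 4-6 | 100 6-8 | 101 8-10 | 102 10-12 | 100 12-14 | 101 14-16 | 102 16-18 | 100 18-20 | 101 20-21 | 102 21-23 | 100 23-24 | 102 24-28 |
Completion: 100=24  101=21  102=28  103=6
Turnaround (C−A): 100=24  101=19  102=23  103=4
Waiting = turnaround − burst: 100=15, 101=12, 102=13, 103=2
Total waiting = 15 + 12 + 13 + 2 = 42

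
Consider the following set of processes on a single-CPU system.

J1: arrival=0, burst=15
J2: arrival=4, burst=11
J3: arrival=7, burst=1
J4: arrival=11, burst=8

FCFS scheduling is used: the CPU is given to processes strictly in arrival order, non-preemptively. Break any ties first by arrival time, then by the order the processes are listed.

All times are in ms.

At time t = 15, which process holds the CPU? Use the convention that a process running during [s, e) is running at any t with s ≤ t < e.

J2

Schedule: | J1 0-15 | J2 15-26 | J3 26-27 | J4 27-35 |
Completion: J1=15  J2=26  J3=27  J4=35
Turnaround (C−A): J1=15  J2=22  J3=20  J4=24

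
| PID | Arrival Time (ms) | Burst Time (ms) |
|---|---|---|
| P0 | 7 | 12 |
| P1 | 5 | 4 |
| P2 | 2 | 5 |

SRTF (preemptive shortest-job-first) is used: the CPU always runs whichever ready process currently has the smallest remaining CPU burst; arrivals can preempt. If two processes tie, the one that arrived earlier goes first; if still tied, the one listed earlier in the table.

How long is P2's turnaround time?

5

Gantt: | idle 0-2 | P2 2-7 | P1 7-11 | P0 11-23 |
Completion: P0=23  P1=11  P2=7
Turnaround (C−A): P0=16  P1=6  P2=5
Turnaround(P2) = completion − arrival = 7 − 2 = 5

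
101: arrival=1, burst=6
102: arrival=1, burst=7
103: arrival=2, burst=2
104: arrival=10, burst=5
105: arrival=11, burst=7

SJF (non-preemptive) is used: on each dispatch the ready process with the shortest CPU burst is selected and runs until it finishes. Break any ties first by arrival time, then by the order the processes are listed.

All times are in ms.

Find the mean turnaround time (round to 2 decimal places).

11.20

Schedule: | idle 0-1 | 101 1-7 | 103 7-9 | 102 9-16 | 104 16-21 | 105 21-28 |
Completion: 101=7  102=16  103=9  104=21  105=28
Turnaround (C−A): 101=6  102=15  103=7  104=11  105=17
Turnaround times: 101=6, 102=15, 103=7, 104=11, 105=17
Average turnaround = (6+15+7+11+17) / 5 = 56/5 = 11.20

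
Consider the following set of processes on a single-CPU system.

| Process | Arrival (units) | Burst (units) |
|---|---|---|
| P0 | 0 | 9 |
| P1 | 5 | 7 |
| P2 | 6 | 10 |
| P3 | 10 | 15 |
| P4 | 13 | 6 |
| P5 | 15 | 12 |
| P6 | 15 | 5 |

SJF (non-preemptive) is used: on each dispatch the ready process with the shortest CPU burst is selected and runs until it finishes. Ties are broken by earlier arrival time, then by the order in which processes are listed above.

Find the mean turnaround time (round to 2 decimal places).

22.71

Gantt: | P0 0-9 | P1 9-16 | P6 16-21 | P4 21-27 | P2 27-37 | P5 37-49 | P3 49-64 |
Completion: P0=9  P1=16  P2=37  P3=64  P4=27  P5=49  P6=21
Turnaround (C−A): P0=9  P1=11  P2=31  P3=54  P4=14  P5=34  P6=6
Turnaround times: P0=9, P1=11, P2=31, P3=54, P4=14, P5=34, P6=6
Average turnaround = (9+11+31+54+14+34+6) / 7 = 159/7 = 22.71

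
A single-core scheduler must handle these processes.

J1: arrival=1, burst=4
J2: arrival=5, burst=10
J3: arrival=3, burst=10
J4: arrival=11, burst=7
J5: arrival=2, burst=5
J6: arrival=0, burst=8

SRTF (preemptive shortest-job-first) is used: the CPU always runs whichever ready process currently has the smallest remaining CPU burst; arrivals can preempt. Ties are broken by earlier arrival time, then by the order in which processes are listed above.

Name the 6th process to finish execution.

Gantt: | J6 0-1 | J1 1-5 | J5 5-10 | J6 10-17 | J4 17-24 | J3 24-34 | J2 34-44 |
Completion: J1=5  J2=44  J3=34  J4=24  J5=10  J6=17
Turnaround (C−A): J1=4  J2=39  J3=31  J4=13  J5=8  J6=17
Finish order: J1 → J5 → J6 → J4 → J3 → J2

J2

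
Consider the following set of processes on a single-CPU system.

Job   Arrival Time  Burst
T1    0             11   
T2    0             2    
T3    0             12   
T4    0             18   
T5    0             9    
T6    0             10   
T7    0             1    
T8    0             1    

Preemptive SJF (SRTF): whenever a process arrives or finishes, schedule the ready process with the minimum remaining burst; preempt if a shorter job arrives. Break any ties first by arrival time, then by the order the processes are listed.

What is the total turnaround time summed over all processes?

Schedule: | T7 0-1 | T8 1-2 | T2 2-4 | T5 4-13 | T6 13-23 | T1 23-34 | T3 34-46 | T4 46-64 |
Completion: T1=34  T2=4  T3=46  T4=64  T5=13  T6=23  T7=1  T8=2
Turnaround (C−A): T1=34  T2=4  T3=46  T4=64  T5=13  T6=23  T7=1  T8=2
Turnaround = completion − arrival: T1=34, T2=4, T3=46, T4=64, T5=13, T6=23, T7=1, T8=2
Total turnaround = 34 + 4 + 46 + 64 + 13 + 23 + 1 + 2 = 187

187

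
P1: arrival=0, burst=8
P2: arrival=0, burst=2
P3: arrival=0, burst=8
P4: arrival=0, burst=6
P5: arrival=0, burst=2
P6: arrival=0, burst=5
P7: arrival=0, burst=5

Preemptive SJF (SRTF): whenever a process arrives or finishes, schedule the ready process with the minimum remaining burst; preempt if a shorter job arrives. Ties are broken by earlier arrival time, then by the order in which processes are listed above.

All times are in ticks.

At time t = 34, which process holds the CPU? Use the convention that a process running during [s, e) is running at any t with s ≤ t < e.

Timeline: | P2 0-2 | P5 2-4 | P6 4-9 | P7 9-14 | P4 14-20 | P1 20-28 | P3 28-36 |
Completion: P1=28  P2=2  P3=36  P4=20  P5=4  P6=9  P7=14

P3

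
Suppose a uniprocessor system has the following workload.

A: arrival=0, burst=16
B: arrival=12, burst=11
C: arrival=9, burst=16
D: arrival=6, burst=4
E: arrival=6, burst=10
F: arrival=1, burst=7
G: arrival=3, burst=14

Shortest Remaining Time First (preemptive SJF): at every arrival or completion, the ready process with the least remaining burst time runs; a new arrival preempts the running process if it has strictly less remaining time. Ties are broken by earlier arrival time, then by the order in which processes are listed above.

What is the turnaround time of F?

Schedule: | A 0-1 | F 1-8 | D 8-12 | E 12-22 | B 22-33 | G 33-47 | A 47-62 | C 62-78 |
Completion: A=62  B=33  C=78  D=12  E=22  F=8  G=47
Turnaround(F) = completion − arrival = 8 − 1 = 7

7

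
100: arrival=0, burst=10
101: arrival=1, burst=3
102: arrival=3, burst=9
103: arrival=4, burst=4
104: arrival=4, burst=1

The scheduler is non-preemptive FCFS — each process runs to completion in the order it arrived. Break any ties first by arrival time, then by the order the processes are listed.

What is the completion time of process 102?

22

Gantt: | 100 0-10 | 101 10-13 | 102 13-22 | 103 22-26 | 104 26-27 |
Completion: 100=10  101=13  102=22  103=26  104=27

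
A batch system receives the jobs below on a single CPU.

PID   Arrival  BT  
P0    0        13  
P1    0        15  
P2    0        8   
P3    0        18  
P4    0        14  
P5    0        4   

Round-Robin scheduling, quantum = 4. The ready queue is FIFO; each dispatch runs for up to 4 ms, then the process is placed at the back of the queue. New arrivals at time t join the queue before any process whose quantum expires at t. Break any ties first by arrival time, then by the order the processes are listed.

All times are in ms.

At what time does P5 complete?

24

Schedule: | P0 0-4 | P1 4-8 | P2 8-12 | P3 12-16 | P4 16-20 | P5 20-24 | P0 24-28 | P1 28-32 | P2 32-36 | P3 36-40 | P4 40-44 | P0 44-48 | P1 48-52 | P3 52-56 | P4 56-60 | P0 60-61 | P1 61-64 | P3 64-68 | P4 68-70 | P3 70-72 |
Completion: P0=61  P1=64  P2=36  P3=72  P4=70  P5=24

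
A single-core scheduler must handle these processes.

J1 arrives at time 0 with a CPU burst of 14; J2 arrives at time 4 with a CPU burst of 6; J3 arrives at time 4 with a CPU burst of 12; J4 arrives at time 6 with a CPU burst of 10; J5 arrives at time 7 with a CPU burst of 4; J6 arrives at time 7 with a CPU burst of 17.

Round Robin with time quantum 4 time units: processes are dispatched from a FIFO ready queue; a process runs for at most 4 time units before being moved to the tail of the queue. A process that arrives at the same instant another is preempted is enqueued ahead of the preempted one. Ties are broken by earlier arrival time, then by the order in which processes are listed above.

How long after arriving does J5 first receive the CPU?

13

Timeline: | J1 0-4 | J2 4-8 | J3 8-12 | J1 12-16 | J4 16-20 | J5 20-24 | J6 24-28 | J2 28-30 | J3 30-34 | J1 34-38 | J4 38-42 | J6 42-46 | J3 46-50 | J1 50-52 | J4 52-54 | J6 54-63 |
Completion: J1=52  J2=30  J3=50  J4=54  J5=24  J6=63
Turnaround (C−A): J1=52  J2=26  J3=46  J4=48  J5=17  J6=56
Response(J5) = first start − arrival = 20 − 7 = 13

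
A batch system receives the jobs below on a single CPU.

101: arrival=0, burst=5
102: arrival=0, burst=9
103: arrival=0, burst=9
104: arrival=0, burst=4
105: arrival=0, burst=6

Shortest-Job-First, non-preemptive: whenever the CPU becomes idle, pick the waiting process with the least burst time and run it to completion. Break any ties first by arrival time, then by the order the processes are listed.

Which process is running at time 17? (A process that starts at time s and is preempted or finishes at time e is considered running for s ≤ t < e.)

Schedule: | 104 0-4 | 101 4-9 | 105 9-15 | 102 15-24 | 103 24-33 |
Completion: 101=9  102=24  103=33  104=4  105=15

102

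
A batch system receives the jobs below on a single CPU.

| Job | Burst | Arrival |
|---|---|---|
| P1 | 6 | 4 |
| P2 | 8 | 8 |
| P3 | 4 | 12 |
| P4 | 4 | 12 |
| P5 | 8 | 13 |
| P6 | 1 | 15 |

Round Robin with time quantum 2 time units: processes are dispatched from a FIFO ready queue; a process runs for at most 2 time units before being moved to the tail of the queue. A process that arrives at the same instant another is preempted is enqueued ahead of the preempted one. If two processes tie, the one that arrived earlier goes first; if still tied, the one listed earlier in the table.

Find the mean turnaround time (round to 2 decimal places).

14.83

Schedule: | idle 0-4 | P1 4-8 | P2 8-10 | P1 10-12 | P2 12-14 | P3 14-16 | P4 16-18 | P5 18-20 | P2 20-22 | P6 22-23 | P3 23-25 | P4 25-27 | P5 27-29 | P2 29-31 | P5 31-35 |
Completion: P1=12  P2=31  P3=25  P4=27  P5=35  P6=23
Turnaround (C−A): P1=8  P2=23  P3=13  P4=15  P5=22  P6=8
Turnaround times: P1=8, P2=23, P3=13, P4=15, P5=22, P6=8
Average turnaround = (8+23+13+15+22+8) / 6 = 89/6 = 14.83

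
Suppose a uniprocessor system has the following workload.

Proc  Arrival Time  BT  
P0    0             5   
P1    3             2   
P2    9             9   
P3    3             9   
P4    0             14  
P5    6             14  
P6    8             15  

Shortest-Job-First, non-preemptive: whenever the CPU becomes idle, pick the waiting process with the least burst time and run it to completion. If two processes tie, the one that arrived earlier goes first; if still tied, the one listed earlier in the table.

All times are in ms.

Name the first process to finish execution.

P0

Schedule: | P0 0-5 | P1 5-7 | P3 7-16 | P2 16-25 | P4 25-39 | P5 39-53 | P6 53-68 |
Completion: P0=5  P1=7  P2=25  P3=16  P4=39  P5=53  P6=68
Turnaround (C−A): P0=5  P1=4  P2=16  P3=13  P4=39  P5=47  P6=60
Finish order: P0 → P1 → P3 → P2 → P4 → P5 → P6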